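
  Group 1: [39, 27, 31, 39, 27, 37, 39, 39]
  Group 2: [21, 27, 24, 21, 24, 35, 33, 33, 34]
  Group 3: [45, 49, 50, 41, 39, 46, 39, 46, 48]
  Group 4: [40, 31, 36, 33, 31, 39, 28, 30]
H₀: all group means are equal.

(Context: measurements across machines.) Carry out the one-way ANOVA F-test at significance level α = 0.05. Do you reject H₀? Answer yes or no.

Group means [34.75, 28.00, 44.78, 33.50], grand mean 35.324
SSB = Σnᵢ(x̄ᵢ−x̄)² = 1316.386; SSW = ΣΣ(x−x̄ᵢ)² = 751.056
MSB = 1316.386/3 = 438.7952; MSW = 751.056/30 = 25.0352
F = MSB/MSW = 17.5271
df = (3, 30)
p-value (upper-tail) = 0.00000
At α=0.05: p < α → reject H₀

reject H₀: yes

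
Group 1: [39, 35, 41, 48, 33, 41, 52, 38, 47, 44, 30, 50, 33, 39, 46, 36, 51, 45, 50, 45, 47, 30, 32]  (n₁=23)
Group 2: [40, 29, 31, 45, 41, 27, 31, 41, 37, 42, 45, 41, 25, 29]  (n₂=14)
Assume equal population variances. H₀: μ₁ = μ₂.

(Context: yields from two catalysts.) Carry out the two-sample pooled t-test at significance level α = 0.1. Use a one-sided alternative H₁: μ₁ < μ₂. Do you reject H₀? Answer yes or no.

x̄₁=41.391, s₁=7.057, n₁=23
x̄₂=36.000, s₂=7.016, n₂=14
s_p² = [22·7.057² + 13·7.016²]/35 = 49.5851
SE = √(s_p²·(1/23+1/14)) = 2.3870
t = (41.391−36.000)/2.3870 = 2.2586
df = 35
p-value (one-sided, H₁ less) = 0.98488
At α=0.1: p ≥ α → fail to reject H₀

reject H₀: no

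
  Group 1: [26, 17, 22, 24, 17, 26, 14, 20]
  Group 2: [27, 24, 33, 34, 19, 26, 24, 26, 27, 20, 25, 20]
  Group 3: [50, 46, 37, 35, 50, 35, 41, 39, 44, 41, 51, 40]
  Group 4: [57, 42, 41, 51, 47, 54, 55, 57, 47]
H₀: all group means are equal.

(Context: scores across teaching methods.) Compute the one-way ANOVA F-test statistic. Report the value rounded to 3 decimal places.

Group means [20.75, 25.42, 42.42, 50.11], grand mean 34.902
SSB = Σnᵢ(x̄ᵢ−x̄)² = 5441.388; SSW = ΣΣ(x−x̄ᵢ)² = 1050.222
MSB = 5441.388/3 = 1813.7958; MSW = 1050.222/37 = 28.3844
F = MSB/MSW = 63.9012
df = (3, 37)

test statistic = 63.901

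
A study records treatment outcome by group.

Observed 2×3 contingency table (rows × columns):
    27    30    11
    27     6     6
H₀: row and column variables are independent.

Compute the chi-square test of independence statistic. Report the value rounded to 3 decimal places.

test statistic = 10.373

Row totals [68, 39], col totals [54, 36, 17], n=107
χ² = (27−34.32)²/34.32 + (30−22.88)²/22.88 + (11−10.80)²/10.80 + (27−19.68)²/19.68 + (6−13.12)²/13.12 + (6−6.20)²/6.20 = 10.3727
df = 2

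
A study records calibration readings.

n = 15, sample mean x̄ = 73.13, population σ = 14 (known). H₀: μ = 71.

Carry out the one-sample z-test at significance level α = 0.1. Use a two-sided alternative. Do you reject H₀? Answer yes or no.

SE = σ/√n = 14/√15 = 3.6148
z = (x̄−μ₀)/SE = (73.13−71)/3.6148 = 0.5892
p-value (two-sided) = 0.55570
At α=0.1: p ≥ α → fail to reject H₀

reject H₀: no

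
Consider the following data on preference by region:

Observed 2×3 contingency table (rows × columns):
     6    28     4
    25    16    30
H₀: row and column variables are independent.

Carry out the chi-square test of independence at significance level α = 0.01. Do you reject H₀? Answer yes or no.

Row totals [38, 71], col totals [31, 44, 34], n=109
χ² = (6−10.81)²/10.81 + (28−15.34)²/15.34 + (4−11.85)²/11.85 + (25−20.19)²/20.19 + (16−28.66)²/28.66 + (30−22.15)²/22.15 = 27.3129
df = 2
p-value (upper-tail) = 0.00000
At α=0.01: p < α → reject H₀

reject H₀: yes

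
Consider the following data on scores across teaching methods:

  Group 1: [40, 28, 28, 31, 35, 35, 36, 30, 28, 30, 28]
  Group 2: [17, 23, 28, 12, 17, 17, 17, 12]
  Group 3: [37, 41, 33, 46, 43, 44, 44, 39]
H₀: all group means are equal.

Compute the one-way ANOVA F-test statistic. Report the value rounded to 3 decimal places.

test statistic = 51.451

Group means [31.73, 17.88, 40.88], grand mean 30.333
SSB = Σnᵢ(x̄ᵢ−x̄)² = 2152.068; SSW = ΣΣ(x−x̄ᵢ)² = 501.932
MSB = 2152.068/2 = 1076.0341; MSW = 501.932/24 = 20.9138
F = MSB/MSW = 51.4508
df = (2, 24)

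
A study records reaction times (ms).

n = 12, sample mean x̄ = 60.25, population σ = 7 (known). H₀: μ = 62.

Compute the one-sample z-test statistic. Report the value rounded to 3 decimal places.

test statistic = -0.866

SE = σ/√n = 7/√12 = 2.0207
z = (x̄−μ₀)/SE = (60.25−62)/2.0207 = -0.8660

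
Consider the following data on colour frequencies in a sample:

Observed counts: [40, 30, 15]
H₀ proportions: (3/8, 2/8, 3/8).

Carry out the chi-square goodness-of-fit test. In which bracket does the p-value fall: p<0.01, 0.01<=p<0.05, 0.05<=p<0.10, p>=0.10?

n = 85; E_i = n·p_i = [31.88, 21.25, 31.88]
χ² = (40−31.88)²/31.88 + (30−21.25)²/21.25 + (15−31.88)²/31.88 = 14.6078
df = 2
p-value (upper-tail) = 0.00067
→ bracket: p<0.01

p-value bracket: p<0.01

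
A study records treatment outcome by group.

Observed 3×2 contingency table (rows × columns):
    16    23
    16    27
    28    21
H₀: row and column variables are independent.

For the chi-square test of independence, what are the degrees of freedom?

df = (r−1)(c−1) = (3−1)·(2−1) = 2

degrees of freedom = 2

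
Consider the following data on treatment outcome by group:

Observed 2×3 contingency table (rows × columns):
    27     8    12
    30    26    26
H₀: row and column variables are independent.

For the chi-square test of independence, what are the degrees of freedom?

degrees of freedom = 2

df = (r−1)(c−1) = (2−1)·(3−1) = 2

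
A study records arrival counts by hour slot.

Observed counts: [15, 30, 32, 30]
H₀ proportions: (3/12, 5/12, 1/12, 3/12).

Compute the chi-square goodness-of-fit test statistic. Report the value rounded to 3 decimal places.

test statistic = 70.084

n = 107; E_i = n·p_i = [26.75, 44.58, 8.92, 26.75]
χ² = (15−26.75)²/26.75 + (30−44.58)²/44.58 + (32−8.92)²/8.92 + (30−26.75)²/26.75 = 70.0841
df = 3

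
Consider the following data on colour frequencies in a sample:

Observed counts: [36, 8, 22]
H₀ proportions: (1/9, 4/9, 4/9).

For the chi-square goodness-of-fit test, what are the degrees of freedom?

df = k − 1 = 3 − 1 = 2

degrees of freedom = 2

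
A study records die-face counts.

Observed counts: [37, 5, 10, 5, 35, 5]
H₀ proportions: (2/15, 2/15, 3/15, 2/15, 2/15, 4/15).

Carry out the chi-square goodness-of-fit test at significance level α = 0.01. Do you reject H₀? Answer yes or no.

reject H₀: yes

n = 97; E_i = n·p_i = [12.93, 12.93, 19.40, 12.93, 12.93, 25.87]
χ² = (37−12.93)²/12.93 + (5−12.93)²/12.93 + (10−19.40)²/19.40 + (5−12.93)²/12.93 + (35−12.93)²/12.93 + (5−25.87)²/25.87 = 113.5541
df = 5
p-value (upper-tail) = 0.00000
At α=0.01: p < α → reject H₀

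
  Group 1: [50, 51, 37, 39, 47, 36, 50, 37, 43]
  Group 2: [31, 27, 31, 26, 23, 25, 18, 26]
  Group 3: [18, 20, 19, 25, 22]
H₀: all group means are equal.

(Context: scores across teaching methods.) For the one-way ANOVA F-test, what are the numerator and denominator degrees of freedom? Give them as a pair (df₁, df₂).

k = 3 groups, N = 22 total
df = (k−1, N−k) = (3−1, 22−3) = (2, 19)

degrees of freedom = [2, 19]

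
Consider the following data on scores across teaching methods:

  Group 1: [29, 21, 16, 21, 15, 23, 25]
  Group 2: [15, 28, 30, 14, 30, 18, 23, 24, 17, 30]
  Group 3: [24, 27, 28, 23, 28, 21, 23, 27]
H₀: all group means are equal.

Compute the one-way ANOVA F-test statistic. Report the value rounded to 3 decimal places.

test statistic = 1.007

Group means [21.43, 22.90, 25.12], grand mean 23.200
SSB = Σnᵢ(x̄ᵢ−x̄)² = 52.511; SSW = ΣΣ(x−x̄ᵢ)² = 573.489
MSB = 52.511/2 = 26.2554; MSW = 573.489/22 = 26.0677
F = MSB/MSW = 1.0072
df = (2, 22)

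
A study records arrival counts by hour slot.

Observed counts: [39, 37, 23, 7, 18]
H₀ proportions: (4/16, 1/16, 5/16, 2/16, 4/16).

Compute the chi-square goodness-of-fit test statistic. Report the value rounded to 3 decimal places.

n = 124; E_i = n·p_i = [31.00, 7.75, 38.75, 15.50, 31.00]
χ² = (39−31.00)²/31.00 + (37−7.75)²/7.75 + (23−38.75)²/38.75 + (7−15.50)²/15.50 + (18−31.00)²/31.00 = 128.9742
df = 4

test statistic = 128.974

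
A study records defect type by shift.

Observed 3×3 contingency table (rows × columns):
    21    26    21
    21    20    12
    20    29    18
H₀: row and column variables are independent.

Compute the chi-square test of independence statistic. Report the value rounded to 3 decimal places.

test statistic = 2.049

Row totals [68, 53, 67], col totals [62, 75, 51], n=188
χ² = (21−22.43)²/22.43 + (26−27.13)²/27.13 + (21−18.45)²/18.45 + (21−17.48)²/17.48 + (20−21.14)²/21.14 + (12−14.38)²/14.38 + (20−22.10)²/22.10 + (29−26.73)²/26.73 + (18−18.18)²/18.18 = 2.0488
df = 4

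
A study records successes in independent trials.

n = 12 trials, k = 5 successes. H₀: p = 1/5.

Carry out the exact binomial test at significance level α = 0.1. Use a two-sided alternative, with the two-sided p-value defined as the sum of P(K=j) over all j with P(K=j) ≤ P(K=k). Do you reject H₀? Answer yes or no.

reject H₀: yes

Exact binomial: n=12, k=5, p₀=1/5=0.2000
P(X=j) = C(n,j)·p₀^j·(1−p₀)^(n−j); p = Σ P(X=j) over j with P(X=j) ≤ P(X=5)
p-value (two-sided) = 0.07256
At α=0.1: p < α → reject H₀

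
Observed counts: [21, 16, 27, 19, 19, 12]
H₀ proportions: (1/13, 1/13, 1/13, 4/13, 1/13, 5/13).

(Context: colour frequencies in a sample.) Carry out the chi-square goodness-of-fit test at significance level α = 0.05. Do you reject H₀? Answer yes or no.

reject H₀: yes

n = 114; E_i = n·p_i = [8.77, 8.77, 8.77, 35.08, 8.77, 43.85]
χ² = (21−8.77)²/8.77 + (16−8.77)²/8.77 + (27−8.77)²/8.77 + (19−35.08)²/35.08 + (19−8.77)²/8.77 + (12−43.85)²/43.85 = 103.3566
df = 5
p-value (upper-tail) = 0.00000
At α=0.05: p < α → reject H₀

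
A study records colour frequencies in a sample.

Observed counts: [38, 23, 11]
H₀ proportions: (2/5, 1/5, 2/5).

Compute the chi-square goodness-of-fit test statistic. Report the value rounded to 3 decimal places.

test statistic = 19.076

n = 72; E_i = n·p_i = [28.80, 14.40, 28.80]
χ² = (38−28.80)²/28.80 + (23−14.40)²/14.40 + (11−28.80)²/28.80 = 19.0764
df = 2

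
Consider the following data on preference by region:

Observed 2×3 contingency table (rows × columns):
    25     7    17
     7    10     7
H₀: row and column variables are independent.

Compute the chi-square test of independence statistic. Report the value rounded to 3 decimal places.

test statistic = 7.091

Row totals [49, 24], col totals [32, 17, 24], n=73
χ² = (25−21.48)²/21.48 + (7−11.41)²/11.41 + (17−16.11)²/16.11 + (7−10.52)²/10.52 + (10−5.59)²/5.59 + (7−7.89)²/7.89 = 7.0911
df = 2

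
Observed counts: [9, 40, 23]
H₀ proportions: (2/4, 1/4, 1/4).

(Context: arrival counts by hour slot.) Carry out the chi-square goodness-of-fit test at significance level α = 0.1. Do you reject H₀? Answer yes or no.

n = 72; E_i = n·p_i = [36.00, 18.00, 18.00]
χ² = (9−36.00)²/36.00 + (40−18.00)²/18.00 + (23−18.00)²/18.00 = 48.5278
df = 2
p-value (upper-tail) = 0.00000
At α=0.1: p < α → reject H₀

reject H₀: yes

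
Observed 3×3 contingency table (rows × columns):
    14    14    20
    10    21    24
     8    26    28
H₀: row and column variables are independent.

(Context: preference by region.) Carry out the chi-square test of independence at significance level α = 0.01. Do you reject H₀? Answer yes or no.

Row totals [48, 55, 62], col totals [32, 61, 72], n=165
χ² = (14−9.31)²/9.31 + (14−17.75)²/17.75 + (20−20.95)²/20.95 + (10−10.67)²/10.67 + (21−20.33)²/20.33 + (24−24.00)²/24.00 + (8−12.02)²/12.02 + (26−22.92)²/22.92 + (28−27.05)²/27.05 = 5.0539
df = 4
p-value (upper-tail) = 0.28181
At α=0.01: p ≥ α → fail to reject H₀

reject H₀: no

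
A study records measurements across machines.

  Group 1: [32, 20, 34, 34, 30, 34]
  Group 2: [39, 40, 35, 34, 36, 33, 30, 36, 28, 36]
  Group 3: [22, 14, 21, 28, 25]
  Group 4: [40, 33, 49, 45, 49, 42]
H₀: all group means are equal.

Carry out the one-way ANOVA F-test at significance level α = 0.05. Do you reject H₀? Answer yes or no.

Group means [30.67, 34.70, 22.00, 43.00], grand mean 33.296
SSB = Σnᵢ(x̄ᵢ−x̄)² = 1264.196; SSW = ΣΣ(x−x̄ᵢ)² = 567.433
MSB = 1264.196/3 = 421.3988; MSW = 567.433/23 = 24.6710
F = MSB/MSW = 17.0807
df = (3, 23)
p-value (upper-tail) = 0.00000
At α=0.05: p < α → reject H₀

reject H₀: yes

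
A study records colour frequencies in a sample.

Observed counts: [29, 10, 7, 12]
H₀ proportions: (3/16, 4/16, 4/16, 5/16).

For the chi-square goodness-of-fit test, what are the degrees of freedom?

df = k − 1 = 4 − 1 = 3

degrees of freedom = 3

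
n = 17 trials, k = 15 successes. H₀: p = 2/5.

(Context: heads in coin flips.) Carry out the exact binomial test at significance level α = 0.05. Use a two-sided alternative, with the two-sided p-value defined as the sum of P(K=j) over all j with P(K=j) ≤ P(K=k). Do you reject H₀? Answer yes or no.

reject H₀: yes

Exact binomial: n=17, k=15, p₀=2/5=0.4000
P(X=j) = C(n,j)·p₀^j·(1−p₀)^(n−j); p = Σ P(X=j) over j with P(X=j) ≤ P(X=15)
p-value (two-sided) = 0.00006
At α=0.05: p < α → reject H₀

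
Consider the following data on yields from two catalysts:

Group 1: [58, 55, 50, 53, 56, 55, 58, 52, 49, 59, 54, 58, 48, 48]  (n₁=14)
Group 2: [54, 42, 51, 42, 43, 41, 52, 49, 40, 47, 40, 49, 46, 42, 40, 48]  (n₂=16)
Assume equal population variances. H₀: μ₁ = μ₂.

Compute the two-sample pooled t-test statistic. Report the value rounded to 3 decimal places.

x̄₁=53.786, s₁=3.886, n₁=14
x̄₂=45.375, s₂=4.703, n₂=16
s_p² = [13·3.886² + 15·4.703²]/28 = 18.8610
SE = √(s_p²·(1/14+1/16)) = 1.5893
t = (53.786−45.375)/1.5893 = 5.2919
df = 28

test statistic = 5.292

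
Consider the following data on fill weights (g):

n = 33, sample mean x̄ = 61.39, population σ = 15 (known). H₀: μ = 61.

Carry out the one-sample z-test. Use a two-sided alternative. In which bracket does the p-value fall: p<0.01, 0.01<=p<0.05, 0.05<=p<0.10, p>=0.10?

SE = σ/√n = 15/√33 = 2.6112
z = (x̄−μ₀)/SE = (61.39−61)/2.6112 = 0.1494
p-value (two-sided) = 0.88127
→ bracket: p>=0.10

p-value bracket: p>=0.10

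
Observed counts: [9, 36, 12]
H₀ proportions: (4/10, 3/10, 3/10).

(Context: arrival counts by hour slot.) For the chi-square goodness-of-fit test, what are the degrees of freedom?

df = k − 1 = 3 − 1 = 2

degrees of freedom = 2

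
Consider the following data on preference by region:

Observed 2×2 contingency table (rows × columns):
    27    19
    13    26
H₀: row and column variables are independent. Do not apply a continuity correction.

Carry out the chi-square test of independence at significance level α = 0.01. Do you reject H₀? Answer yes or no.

reject H₀: no

Row totals [46, 39], col totals [40, 45], n=85
χ² = (27−21.65)²/21.65 + (19−24.35)²/24.35 + (13−18.35)²/18.35 + (26−20.65)²/20.65 = 5.4494
df = 1
p-value (upper-tail) = 0.01958
At α=0.01: p ≥ α → fail to reject H₀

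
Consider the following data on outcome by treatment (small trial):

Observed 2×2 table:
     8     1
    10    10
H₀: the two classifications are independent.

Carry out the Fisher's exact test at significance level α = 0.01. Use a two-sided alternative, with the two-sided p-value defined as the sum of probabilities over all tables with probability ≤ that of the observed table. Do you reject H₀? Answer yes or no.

reject H₀: no

Margins: r₁=9, r₂=20, c₁=18, c₂=11, n=29
p_obs = C(9,8)·C(20,10)/C(29,18); sum pmf over tables with pmf ≤ p_obs
p-value (two-sided) = 0.09590
At α=0.01: p ≥ α → fail to reject H₀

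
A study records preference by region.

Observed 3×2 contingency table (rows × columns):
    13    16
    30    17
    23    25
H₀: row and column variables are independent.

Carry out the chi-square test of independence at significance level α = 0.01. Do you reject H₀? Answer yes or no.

Row totals [29, 47, 48], col totals [66, 58], n=124
χ² = (13−15.44)²/15.44 + (16−13.56)²/13.56 + (30−25.02)²/25.02 + (17−21.98)²/21.98 + (23−25.55)²/25.55 + (25−22.45)²/22.45 = 3.4878
df = 2
p-value (upper-tail) = 0.17484
At α=0.01: p ≥ α → fail to reject H₀

reject H₀: no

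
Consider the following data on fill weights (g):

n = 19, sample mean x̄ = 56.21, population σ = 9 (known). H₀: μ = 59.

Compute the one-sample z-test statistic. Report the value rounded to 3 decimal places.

test statistic = -1.351

SE = σ/√n = 9/√19 = 2.0647
z = (x̄−μ₀)/SE = (56.21−59)/2.0647 = -1.3513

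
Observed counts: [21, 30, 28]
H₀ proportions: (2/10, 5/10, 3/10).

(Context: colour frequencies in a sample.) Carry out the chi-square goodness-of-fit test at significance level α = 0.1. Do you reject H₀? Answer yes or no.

reject H₀: yes

n = 79; E_i = n·p_i = [15.80, 39.50, 23.70]
χ² = (21−15.80)²/15.80 + (30−39.50)²/39.50 + (28−23.70)²/23.70 = 4.7764
df = 2
p-value (upper-tail) = 0.09180
At α=0.1: p < α → reject H₀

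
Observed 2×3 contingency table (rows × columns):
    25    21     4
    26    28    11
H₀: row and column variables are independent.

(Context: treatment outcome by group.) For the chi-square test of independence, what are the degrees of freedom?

df = (r−1)(c−1) = (2−1)·(3−1) = 2

degrees of freedom = 2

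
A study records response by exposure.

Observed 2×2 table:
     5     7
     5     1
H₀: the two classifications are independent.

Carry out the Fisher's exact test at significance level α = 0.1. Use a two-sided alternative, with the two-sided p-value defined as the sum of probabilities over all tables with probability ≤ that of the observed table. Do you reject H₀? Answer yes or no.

reject H₀: no

Margins: r₁=12, r₂=6, c₁=10, c₂=8, n=18
p_obs = C(12,5)·C(6,5)/C(18,10); sum pmf over tables with pmf ≤ p_obs
p-value (two-sided) = 0.15158
At α=0.1: p ≥ α → fail to reject H₀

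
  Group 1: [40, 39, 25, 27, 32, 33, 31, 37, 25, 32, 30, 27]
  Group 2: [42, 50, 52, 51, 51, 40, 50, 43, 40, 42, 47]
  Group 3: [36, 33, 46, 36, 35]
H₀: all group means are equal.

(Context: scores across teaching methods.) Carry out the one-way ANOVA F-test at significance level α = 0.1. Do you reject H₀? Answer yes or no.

reject H₀: yes

Group means [31.50, 46.18, 37.20], grand mean 38.286
SSB = Σnᵢ(x̄ᵢ−x̄)² = 1244.278; SSW = ΣΣ(x−x̄ᵢ)² = 623.436
MSB = 1244.278/2 = 622.1390; MSW = 623.436/25 = 24.9375
F = MSB/MSW = 24.9480
df = (2, 25)
p-value (upper-tail) = 0.00000
At α=0.1: p < α → reject H₀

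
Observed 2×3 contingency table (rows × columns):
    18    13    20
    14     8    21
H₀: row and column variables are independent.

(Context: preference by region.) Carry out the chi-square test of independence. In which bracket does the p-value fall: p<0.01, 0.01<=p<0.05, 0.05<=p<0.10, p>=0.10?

Row totals [51, 43], col totals [32, 21, 41], n=94
χ² = (18−17.36)²/17.36 + (13−11.39)²/11.39 + (20−22.24)²/22.24 + (14−14.64)²/14.64 + (8−9.61)²/9.61 + (21−18.76)²/18.76 = 1.0416
df = 2
p-value (upper-tail) = 0.59406
→ bracket: p>=0.10

p-value bracket: p>=0.10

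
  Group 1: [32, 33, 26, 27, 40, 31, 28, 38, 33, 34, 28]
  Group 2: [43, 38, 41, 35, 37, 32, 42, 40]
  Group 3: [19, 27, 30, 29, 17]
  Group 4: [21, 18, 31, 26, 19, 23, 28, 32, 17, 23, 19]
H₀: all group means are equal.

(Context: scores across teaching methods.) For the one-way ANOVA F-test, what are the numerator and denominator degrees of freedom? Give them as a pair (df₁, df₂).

degrees of freedom = [3, 31]

k = 4 groups, N = 35 total
df = (k−1, N−k) = (4−1, 35−4) = (3, 31)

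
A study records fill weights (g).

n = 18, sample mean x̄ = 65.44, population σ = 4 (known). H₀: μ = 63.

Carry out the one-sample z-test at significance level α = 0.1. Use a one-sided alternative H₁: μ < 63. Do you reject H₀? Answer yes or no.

reject H₀: no

SE = σ/√n = 4/√18 = 0.9428
z = (x̄−μ₀)/SE = (65.44−63)/0.9428 = 2.5880
p-value (one-sided, H₁ less) = 0.99517
At α=0.1: p ≥ α → fail to reject H₀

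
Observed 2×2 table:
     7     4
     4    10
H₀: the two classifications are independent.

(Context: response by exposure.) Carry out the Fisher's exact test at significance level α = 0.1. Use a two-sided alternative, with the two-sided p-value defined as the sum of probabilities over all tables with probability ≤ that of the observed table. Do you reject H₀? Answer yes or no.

Margins: r₁=11, r₂=14, c₁=11, c₂=14, n=25
p_obs = C(11,7)·C(14,4)/C(25,11); sum pmf over tables with pmf ≤ p_obs
p-value (two-sided) = 0.11599
At α=0.1: p ≥ α → fail to reject H₀

reject H₀: no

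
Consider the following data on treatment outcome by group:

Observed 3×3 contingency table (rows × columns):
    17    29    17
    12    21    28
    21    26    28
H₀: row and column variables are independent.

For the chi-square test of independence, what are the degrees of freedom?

degrees of freedom = 4

df = (r−1)(c−1) = (3−1)·(3−1) = 4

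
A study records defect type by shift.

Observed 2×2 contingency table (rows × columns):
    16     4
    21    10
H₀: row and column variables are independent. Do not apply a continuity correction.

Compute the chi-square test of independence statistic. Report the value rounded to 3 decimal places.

test statistic = 0.917

Row totals [20, 31], col totals [37, 14], n=51
χ² = (16−14.51)²/14.51 + (4−5.49)²/5.49 + (21−22.49)²/22.49 + (10−8.51)²/8.51 = 0.9172
df = 1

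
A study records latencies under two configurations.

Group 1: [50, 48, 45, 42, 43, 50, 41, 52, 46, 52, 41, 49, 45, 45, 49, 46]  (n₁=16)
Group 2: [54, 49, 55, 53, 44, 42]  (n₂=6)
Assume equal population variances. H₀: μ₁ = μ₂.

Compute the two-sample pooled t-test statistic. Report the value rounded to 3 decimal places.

x̄₁=46.500, s₁=3.651, n₁=16
x̄₂=49.500, s₂=5.468, n₂=6
s_p² = [15·3.651² + 5·5.468²]/20 = 17.4750
SE = √(s_p²·(1/16+1/6)) = 2.0012
t = (46.500−49.500)/2.0012 = -1.4991
df = 20

test statistic = -1.499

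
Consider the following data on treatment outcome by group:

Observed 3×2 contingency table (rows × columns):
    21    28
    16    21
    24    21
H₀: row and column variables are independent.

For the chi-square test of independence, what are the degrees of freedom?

degrees of freedom = 2

df = (r−1)(c−1) = (3−1)·(2−1) = 2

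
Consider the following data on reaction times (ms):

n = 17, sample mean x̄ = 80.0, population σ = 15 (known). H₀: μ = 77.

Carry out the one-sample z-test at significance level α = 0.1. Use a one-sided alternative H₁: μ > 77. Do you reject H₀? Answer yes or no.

reject H₀: no

SE = σ/√n = 15/√17 = 3.6380
z = (x̄−μ₀)/SE = (80.0−77)/3.6380 = 0.8246
p-value (one-sided, H₁ greater) = 0.20479
At α=0.1: p ≥ α → fail to reject H₀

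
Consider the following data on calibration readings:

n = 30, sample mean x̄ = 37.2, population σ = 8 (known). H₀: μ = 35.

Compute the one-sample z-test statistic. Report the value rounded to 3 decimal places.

SE = σ/√n = 8/√30 = 1.4606
z = (x̄−μ₀)/SE = (37.2−35)/1.4606 = 1.5062

test statistic = 1.506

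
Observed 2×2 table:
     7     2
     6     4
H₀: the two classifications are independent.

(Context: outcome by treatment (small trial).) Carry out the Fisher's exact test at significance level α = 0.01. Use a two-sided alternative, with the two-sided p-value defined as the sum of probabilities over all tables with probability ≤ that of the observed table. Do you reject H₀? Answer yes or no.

reject H₀: no

Margins: r₁=9, r₂=10, c₁=13, c₂=6, n=19
p_obs = C(9,7)·C(10,6)/C(19,13); sum pmf over tables with pmf ≤ p_obs
p-value (two-sided) = 0.62848
At α=0.01: p ≥ α → fail to reject H₀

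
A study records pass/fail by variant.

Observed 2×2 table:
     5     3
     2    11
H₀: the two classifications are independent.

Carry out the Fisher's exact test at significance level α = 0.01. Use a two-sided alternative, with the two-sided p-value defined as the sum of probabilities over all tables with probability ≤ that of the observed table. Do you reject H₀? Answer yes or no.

Margins: r₁=8, r₂=13, c₁=7, c₂=14, n=21
p_obs = C(8,5)·C(13,2)/C(21,7); sum pmf over tables with pmf ≤ p_obs
p-value (two-sided) = 0.05552
At α=0.01: p ≥ α → fail to reject H₀

reject H₀: no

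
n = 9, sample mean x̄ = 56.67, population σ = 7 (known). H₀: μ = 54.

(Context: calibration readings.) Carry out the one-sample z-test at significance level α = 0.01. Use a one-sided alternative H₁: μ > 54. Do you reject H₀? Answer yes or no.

reject H₀: no

SE = σ/√n = 7/√9 = 2.3333
z = (x̄−μ₀)/SE = (56.67−54)/2.3333 = 1.1443
p-value (one-sided, H₁ greater) = 0.12625
At α=0.01: p ≥ α → fail to reject H₀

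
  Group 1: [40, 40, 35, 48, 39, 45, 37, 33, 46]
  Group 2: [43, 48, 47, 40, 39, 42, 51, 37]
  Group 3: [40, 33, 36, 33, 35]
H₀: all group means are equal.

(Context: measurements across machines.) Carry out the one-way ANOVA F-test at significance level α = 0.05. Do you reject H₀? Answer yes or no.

Group means [40.33, 43.38, 35.40], grand mean 40.318
SSB = Σnᵢ(x̄ᵢ−x̄)² = 195.698; SSW = ΣΣ(x−x̄ᵢ)² = 407.075
MSB = 195.698/2 = 97.8489; MSW = 407.075/19 = 21.4250
F = MSB/MSW = 4.5670
df = (2, 19)
p-value (upper-tail) = 0.02401
At α=0.05: p < α → reject H₀

reject H₀: yes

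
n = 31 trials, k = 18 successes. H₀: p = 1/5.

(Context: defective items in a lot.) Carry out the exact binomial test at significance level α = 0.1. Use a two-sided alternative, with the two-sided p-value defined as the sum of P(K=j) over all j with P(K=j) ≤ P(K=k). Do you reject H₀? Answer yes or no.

Exact binomial: n=31, k=18, p₀=1/5=0.2000
P(X=j) = C(n,j)·p₀^j·(1−p₀)^(n−j); p = Σ P(X=j) over j with P(X=j) ≤ P(X=18)
p-value (two-sided) = 0.00000
At α=0.1: p < α → reject H₀

reject H₀: yes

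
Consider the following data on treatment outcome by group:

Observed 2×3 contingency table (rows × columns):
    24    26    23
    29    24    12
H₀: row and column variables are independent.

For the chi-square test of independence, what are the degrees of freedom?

degrees of freedom = 2

df = (r−1)(c−1) = (2−1)·(3−1) = 2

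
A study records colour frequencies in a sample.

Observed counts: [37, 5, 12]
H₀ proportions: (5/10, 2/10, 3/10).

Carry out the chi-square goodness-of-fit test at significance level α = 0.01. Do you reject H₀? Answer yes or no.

reject H₀: no

n = 54; E_i = n·p_i = [27.00, 10.80, 16.20]
χ² = (37−27.00)²/27.00 + (5−10.80)²/10.80 + (12−16.20)²/16.20 = 7.9074
df = 2
p-value (upper-tail) = 0.01918
At α=0.01: p ≥ α → fail to reject H₀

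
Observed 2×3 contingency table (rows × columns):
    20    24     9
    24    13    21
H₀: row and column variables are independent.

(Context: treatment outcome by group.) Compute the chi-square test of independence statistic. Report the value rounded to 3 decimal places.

Row totals [53, 58], col totals [44, 37, 30], n=111
χ² = (20−21.01)²/21.01 + (24−17.67)²/17.67 + (9−14.32)²/14.32 + (24−22.99)²/22.99 + (13−19.33)²/19.33 + (21−15.68)²/15.68 = 8.2254
df = 2

test statistic = 8.225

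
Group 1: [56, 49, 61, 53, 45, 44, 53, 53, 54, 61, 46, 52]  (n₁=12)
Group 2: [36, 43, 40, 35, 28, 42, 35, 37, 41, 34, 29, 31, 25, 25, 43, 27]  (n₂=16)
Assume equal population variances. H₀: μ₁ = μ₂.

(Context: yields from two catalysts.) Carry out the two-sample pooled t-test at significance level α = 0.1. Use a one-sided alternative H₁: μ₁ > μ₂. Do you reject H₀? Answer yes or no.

x̄₁=52.250, s₁=5.578, n₁=12
x̄₂=34.438, s₂=6.345, n₂=16
s_p² = [11·5.578² + 15·6.345²]/26 = 36.3918
SE = √(s_p²·(1/12+1/16)) = 2.3037
t = (52.250−34.438)/2.3037 = 7.7320
df = 26
p-value (one-sided, H₁ greater) = 0.00000
At α=0.1: p < α → reject H₀

reject H₀: yes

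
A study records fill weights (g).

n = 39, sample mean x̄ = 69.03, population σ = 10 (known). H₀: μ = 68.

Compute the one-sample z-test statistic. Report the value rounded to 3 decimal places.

SE = σ/√n = 10/√39 = 1.6013
z = (x̄−μ₀)/SE = (69.03−68)/1.6013 = 0.6432

test statistic = 0.643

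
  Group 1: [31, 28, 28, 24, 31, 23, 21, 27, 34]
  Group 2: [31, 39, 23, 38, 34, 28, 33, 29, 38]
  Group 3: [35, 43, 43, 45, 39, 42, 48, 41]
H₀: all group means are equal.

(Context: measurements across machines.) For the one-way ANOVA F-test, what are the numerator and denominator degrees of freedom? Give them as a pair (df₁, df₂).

k = 3 groups, N = 26 total
df = (k−1, N−k) = (3−1, 26−3) = (2, 23)

degrees of freedom = [2, 23]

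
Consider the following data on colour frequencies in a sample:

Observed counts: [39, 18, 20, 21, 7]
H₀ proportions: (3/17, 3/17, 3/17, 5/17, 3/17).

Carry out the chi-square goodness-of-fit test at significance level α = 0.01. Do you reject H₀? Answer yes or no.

n = 105; E_i = n·p_i = [18.53, 18.53, 18.53, 30.88, 18.53]
χ² = (39−18.53)²/18.53 + (18−18.53)²/18.53 + (20−18.53)²/18.53 + (21−30.88)²/30.88 + (7−18.53)²/18.53 = 33.0832
df = 4
p-value (upper-tail) = 0.00000
At α=0.01: p < α → reject H₀

reject H₀: yes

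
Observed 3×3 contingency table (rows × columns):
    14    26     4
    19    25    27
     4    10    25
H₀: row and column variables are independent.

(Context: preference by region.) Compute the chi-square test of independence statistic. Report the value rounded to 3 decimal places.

Row totals [44, 71, 39], col totals [37, 61, 56], n=154
χ² = (14−10.57)²/10.57 + (26−17.43)²/17.43 + (4−16.00)²/16.00 + (19−17.06)²/17.06 + (25−28.12)²/28.12 + (27−25.82)²/25.82 + (4−9.37)²/9.37 + (10−15.45)²/15.45 + (25−14.18)²/14.18 = 28.2008
df = 4

test statistic = 28.201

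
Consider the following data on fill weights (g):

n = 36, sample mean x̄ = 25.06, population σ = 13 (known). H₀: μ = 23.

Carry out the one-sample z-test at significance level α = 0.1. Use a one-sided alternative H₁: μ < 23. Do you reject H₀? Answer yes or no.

SE = σ/√n = 13/√36 = 2.1667
z = (x̄−μ₀)/SE = (25.06−23)/2.1667 = 0.9508
p-value (one-sided, H₁ less) = 0.82914
At α=0.1: p ≥ α → fail to reject H₀

reject H₀: no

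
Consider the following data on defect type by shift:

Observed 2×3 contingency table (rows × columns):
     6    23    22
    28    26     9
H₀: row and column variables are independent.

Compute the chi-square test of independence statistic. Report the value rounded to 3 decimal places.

Row totals [51, 63], col totals [34, 49, 31], n=114
χ² = (6−15.21)²/15.21 + (23−21.92)²/21.92 + (22−13.87)²/13.87 + (28−18.79)²/18.79 + (26−27.08)²/27.08 + (9−17.13)²/17.13 = 18.8159
df = 2

test statistic = 18.816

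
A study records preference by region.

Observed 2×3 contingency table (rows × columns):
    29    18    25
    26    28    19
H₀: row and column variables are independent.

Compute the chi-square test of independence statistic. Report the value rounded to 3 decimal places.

test statistic = 3.149

Row totals [72, 73], col totals [55, 46, 44], n=145
χ² = (29−27.31)²/27.31 + (18−22.84)²/22.84 + (25−21.85)²/21.85 + (26−27.69)²/27.69 + (28−23.16)²/23.16 + (19−22.15)²/22.15 = 3.1490
df = 2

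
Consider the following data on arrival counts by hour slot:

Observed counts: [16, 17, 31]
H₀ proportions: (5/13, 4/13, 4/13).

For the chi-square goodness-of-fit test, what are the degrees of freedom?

df = k − 1 = 3 − 1 = 2

degrees of freedom = 2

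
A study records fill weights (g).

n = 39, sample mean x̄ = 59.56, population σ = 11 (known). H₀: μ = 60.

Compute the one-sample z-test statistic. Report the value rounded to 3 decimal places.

test statistic = -0.250

SE = σ/√n = 11/√39 = 1.7614
z = (x̄−μ₀)/SE = (59.56−60)/1.7614 = -0.2498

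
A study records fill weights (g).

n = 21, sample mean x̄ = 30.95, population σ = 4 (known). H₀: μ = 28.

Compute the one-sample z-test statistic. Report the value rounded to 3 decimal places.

test statistic = 3.380

SE = σ/√n = 4/√21 = 0.8729
z = (x̄−μ₀)/SE = (30.95−28)/0.8729 = 3.3796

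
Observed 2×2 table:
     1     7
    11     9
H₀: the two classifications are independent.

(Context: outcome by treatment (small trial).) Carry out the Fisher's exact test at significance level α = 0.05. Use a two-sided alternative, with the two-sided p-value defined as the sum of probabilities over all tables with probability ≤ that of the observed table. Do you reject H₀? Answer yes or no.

Margins: r₁=8, r₂=20, c₁=12, c₂=16, n=28
p_obs = C(8,1)·C(20,11)/C(28,12); sum pmf over tables with pmf ≤ p_obs
p-value (two-sided) = 0.08822
At α=0.05: p ≥ α → fail to reject H₀

reject H₀: no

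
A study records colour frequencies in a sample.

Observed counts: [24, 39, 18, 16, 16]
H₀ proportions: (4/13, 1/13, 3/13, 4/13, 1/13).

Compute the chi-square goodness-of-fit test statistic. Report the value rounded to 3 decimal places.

n = 113; E_i = n·p_i = [34.77, 8.69, 26.08, 34.77, 8.69]
χ² = (24−34.77)²/34.77 + (39−8.69)²/8.69 + (18−26.08)²/26.08 + (16−34.77)²/34.77 + (16−8.69)²/8.69 = 127.7876
df = 4

test statistic = 127.788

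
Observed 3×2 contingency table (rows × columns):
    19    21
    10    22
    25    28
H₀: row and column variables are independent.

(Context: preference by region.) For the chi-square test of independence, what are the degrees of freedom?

degrees of freedom = 2

df = (r−1)(c−1) = (3−1)·(2−1) = 2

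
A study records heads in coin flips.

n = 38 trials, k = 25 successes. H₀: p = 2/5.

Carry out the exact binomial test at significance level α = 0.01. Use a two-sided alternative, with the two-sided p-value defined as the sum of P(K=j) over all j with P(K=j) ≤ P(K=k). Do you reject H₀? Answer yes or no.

reject H₀: yes

Exact binomial: n=38, k=25, p₀=2/5=0.4000
P(X=j) = C(n,j)·p₀^j·(1−p₀)^(n−j); p = Σ P(X=j) over j with P(X=j) ≤ P(X=25)
p-value (two-sided) = 0.00148
At α=0.01: p < α → reject H₀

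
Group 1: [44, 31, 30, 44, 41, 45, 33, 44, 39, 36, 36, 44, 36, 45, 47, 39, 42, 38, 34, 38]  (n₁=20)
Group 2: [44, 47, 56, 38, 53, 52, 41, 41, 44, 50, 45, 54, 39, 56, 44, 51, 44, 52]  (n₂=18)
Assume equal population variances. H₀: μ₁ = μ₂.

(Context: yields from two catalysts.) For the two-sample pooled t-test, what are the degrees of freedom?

degrees of freedom = 36

df = n₁ + n₂ − 2 = 20 + 18 − 2 = 36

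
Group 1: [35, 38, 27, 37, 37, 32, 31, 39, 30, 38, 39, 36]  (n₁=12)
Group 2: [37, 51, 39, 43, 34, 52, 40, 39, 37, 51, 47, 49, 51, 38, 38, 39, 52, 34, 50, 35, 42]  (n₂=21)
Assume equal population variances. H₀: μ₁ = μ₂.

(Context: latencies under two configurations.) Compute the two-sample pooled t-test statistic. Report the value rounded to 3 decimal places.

test statistic = -3.756

x̄₁=34.917, s₁=3.965, n₁=12
x̄₂=42.762, s₂=6.557, n₂=21
s_p² = [11·3.965² + 20·6.557²]/31 = 33.3137
SE = √(s_p²·(1/12+1/21)) = 2.0887
t = (34.917−42.762)/2.0887 = -3.7561
df = 31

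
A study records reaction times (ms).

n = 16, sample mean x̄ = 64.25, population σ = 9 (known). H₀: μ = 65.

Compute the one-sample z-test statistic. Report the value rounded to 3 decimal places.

test statistic = -0.333

SE = σ/√n = 9/√16 = 2.2500
z = (x̄−μ₀)/SE = (64.25−65)/2.2500 = -0.3333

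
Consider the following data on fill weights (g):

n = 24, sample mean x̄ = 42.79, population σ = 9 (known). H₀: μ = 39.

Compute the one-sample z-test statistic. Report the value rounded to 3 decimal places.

test statistic = 2.063

SE = σ/√n = 9/√24 = 1.8371
z = (x̄−μ₀)/SE = (42.79−39)/1.8371 = 2.0630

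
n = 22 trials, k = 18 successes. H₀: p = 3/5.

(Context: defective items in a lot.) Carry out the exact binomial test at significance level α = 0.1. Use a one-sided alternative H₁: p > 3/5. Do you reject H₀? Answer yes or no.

reject H₀: yes

Exact binomial: n=22, k=18, p₀=3/5=0.6000
P(X≥18) from Σ C(n,i)·p₀^i·(1−p₀)^(n−i)
p-value (one-sided, H₁ greater) = 0.02658
At α=0.1: p < α → reject H₀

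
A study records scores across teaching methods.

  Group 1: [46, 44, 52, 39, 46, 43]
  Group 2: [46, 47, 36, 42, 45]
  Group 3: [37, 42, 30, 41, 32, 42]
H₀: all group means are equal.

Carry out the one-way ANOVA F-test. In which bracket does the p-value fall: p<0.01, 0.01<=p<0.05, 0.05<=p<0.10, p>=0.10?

p-value bracket: 0.01<=p<0.05

Group means [45.00, 43.20, 37.33], grand mean 41.765
SSB = Σnᵢ(x̄ᵢ−x̄)² = 190.925; SSW = ΣΣ(x−x̄ᵢ)² = 310.133
MSB = 190.925/2 = 95.4627; MSW = 310.133/14 = 22.1524
F = MSB/MSW = 4.3094
df = (2, 14)
p-value (upper-tail) = 0.03480
→ bracket: 0.01<=p<0.05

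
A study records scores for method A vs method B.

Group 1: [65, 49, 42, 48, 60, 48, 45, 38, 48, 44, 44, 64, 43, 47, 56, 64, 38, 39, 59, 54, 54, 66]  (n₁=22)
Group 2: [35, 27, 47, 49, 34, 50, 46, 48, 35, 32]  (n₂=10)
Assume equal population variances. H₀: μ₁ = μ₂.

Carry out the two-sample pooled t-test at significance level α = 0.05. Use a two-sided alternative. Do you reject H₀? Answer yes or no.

x̄₁=50.682, s₁=9.136, n₁=22
x̄₂=40.300, s₂=8.486, n₂=10
s_p² = [21·9.136² + 9·8.486²]/30 = 80.0291
SE = √(s_p²·(1/22+1/10)) = 3.4118
t = (50.682−40.300)/3.4118 = 3.0429
df = 30
p-value (two-sided) = 0.00484
At α=0.05: p < α → reject H₀

reject H₀: yes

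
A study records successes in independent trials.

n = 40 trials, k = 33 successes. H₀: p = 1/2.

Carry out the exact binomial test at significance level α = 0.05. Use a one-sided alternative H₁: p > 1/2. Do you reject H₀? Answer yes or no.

Exact binomial: n=40, k=33, p₀=1/2=0.5000
P(X≥33) from Σ C(n,i)·p₀^i·(1−p₀)^(n−i)
p-value (one-sided, H₁ greater) = 0.00002
At α=0.05: p < α → reject H₀

reject H₀: yes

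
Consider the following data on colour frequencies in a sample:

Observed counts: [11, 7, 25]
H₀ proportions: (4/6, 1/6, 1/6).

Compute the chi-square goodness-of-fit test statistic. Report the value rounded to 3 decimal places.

n = 43; E_i = n·p_i = [28.67, 7.17, 7.17]
χ² = (11−28.67)²/28.67 + (7−7.17)²/7.17 + (25−7.17)²/7.17 = 55.2674
df = 2

test statistic = 55.267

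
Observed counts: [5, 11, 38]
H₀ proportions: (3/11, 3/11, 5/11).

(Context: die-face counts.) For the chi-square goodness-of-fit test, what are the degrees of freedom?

degrees of freedom = 2

df = k − 1 = 3 − 1 = 2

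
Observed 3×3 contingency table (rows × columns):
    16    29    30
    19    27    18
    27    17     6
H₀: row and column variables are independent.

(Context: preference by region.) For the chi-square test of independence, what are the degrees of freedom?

df = (r−1)(c−1) = (3−1)·(3−1) = 4

degrees of freedom = 4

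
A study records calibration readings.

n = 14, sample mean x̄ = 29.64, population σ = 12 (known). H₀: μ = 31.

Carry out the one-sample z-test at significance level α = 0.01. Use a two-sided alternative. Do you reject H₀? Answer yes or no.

reject H₀: no

SE = σ/√n = 12/√14 = 3.2071
z = (x̄−μ₀)/SE = (29.64−31)/3.2071 = -0.4241
p-value (two-sided) = 0.67153
At α=0.01: p ≥ α → fail to reject H₀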